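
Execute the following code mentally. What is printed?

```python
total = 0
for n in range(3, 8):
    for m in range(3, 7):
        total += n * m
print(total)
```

n=3,m=3: total = 0+9 = 9
n=3,m=4: total = 9+12 = 21
n=3,m=5: total = 21+15 = 36
n=3,m=6: total = 36+18 = 54
n=4,m=3: total = 54+12 = 66
n=4,m=4: total = 66+16 = 82
n=4,m=5: total = 82+20 = 102
n=4,m=6: total = 102+24 = 126
n=5,m=3: total = 126+15 = 141
n=5,m=4: total = 141+20 = 161
n=5,m=5: total = 161+25 = 186
n=5,m=6: total = 186+30 = 216
n=6,m=3: total = 216+18 = 234
n=6,m=4: total = 234+24 = 258
n=6,m=5: total = 258+30 = 288
n=6,m=6: total = 288+36 = 324
n=7,m=3: total = 324+21 = 345
n=7,m=4: total = 345+28 = 373
n=7,m=5: total = 373+35 = 408
n=7,m=6: total = 408+42 = 450

450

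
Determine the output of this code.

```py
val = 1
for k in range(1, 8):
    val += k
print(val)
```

k=1: val = 1+1 = 2
k=2: val = 2+2 = 4
k=3: val = 4+3 = 7
k=4: val = 7+4 = 11
k=5: val = 11+5 = 16
k=6: val = 16+6 = 22
k=7: val = 22+7 = 29

29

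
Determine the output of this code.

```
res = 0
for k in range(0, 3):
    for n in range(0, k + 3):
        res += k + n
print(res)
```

k=0,n=0: res = 0+0 = 0
k=0,n=1: res = 0+1 = 1
k=0,n=2: res = 1+2 = 3
k=1,n=0: res = 3+1 = 4
k=1,n=1: res = 4+2 = 6
k=1,n=2: res = 6+3 = 9
k=1,n=3: res = 9+4 = 13
k=2,n=0: res = 13+2 = 15
k=2,n=1: res = 15+3 = 18
k=2,n=2: res = 18+4 = 22
k=2,n=3: res = 22+5 = 27
k=2,n=4: res = 27+6 = 33

33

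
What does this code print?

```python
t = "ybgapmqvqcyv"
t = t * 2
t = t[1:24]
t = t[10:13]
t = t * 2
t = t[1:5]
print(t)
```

ybvy

repeat ×2 → 'ybgapmqvqcyvybgapmqvqcyv'
slice [1:24] → 'bgapmqvqcyvybgapmqvqcyv'
slice [10:13] → 'vyb'
repeat ×2 → 'vybvyb'
slice [1:5] → 'ybvy'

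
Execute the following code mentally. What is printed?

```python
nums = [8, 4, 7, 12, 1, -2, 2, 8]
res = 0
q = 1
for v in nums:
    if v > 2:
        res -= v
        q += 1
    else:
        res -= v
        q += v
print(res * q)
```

-280

v=8: >2, res = 0-8 = -8; q=2
v=4: >2, res = (-8)-4 = -12; q=3
v=7: >2, res = (-12)-7 = -19; q=4
v=12: >2, res = (-19)-12 = -31; q=5
v=1: not >2, res = (-31)-1 = -32; q=6
v=-2: not >2, res = (-32)-(-2) = -30; q=4
v=2: not >2, res = (-30)-2 = -32; q=6
v=8: >2, res = (-32)-8 = -40; q=7
res*q = (-40)*7 = -280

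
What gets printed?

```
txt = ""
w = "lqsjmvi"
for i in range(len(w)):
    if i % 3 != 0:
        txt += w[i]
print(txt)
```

i=0: skip
i=1: add 'q' → 'q'
i=2: add 's' → 'qs'
i=3: skip
i=4: add 'm' → 'qsm'
i=5: add 'v' → 'qsmv'
i=6: skip

qsmv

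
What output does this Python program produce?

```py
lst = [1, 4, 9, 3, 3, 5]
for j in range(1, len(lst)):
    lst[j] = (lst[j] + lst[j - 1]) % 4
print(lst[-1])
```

1

j=1: lst[1] = (4+1)%4 = 1 → [1, 1, 9, 3, 3, 5]
j=2: lst[2] = (9+1)%4 = 2 → [1, 1, 2, 3, 3, 5]
j=3: lst[3] = (3+2)%4 = 1 → [1, 1, 2, 1, 3, 5]
j=4: lst[4] = (3+1)%4 = 0 → [1, 1, 2, 1, 0, 5]
j=5: lst[5] = (5+0)%4 = 1 → [1, 1, 2, 1, 0, 1]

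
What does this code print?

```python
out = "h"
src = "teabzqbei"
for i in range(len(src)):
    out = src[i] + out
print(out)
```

iebqzbaeth

i=0: prepend 't' → 'th'
i=1: prepend 'e' → 'eth'
i=2: prepend 'a' → 'aeth'
i=3: prepend 'b' → 'baeth'
i=4: prepend 'z' → 'zbaeth'
i=5: prepend 'q' → 'qzbaeth'
i=6: prepend 'b' → 'bqzbaeth'
i=7: prepend 'e' → 'ebqzbaeth'
i=8: prepend 'i' → 'iebqzbaeth'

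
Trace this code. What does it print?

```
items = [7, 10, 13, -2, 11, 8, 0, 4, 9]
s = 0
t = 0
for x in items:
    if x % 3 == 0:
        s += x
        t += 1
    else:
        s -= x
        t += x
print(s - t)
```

-95

x=7: not %3==0, s = 0-7 = -7; t=7
x=10: not %3==0, s = (-7)-10 = -17; t=17
x=13: not %3==0, s = (-17)-13 = -30; t=30
x=-2: not %3==0, s = (-30)-(-2) = -28; t=28
x=11: not %3==0, s = (-28)-11 = -39; t=39
x=8: not %3==0, s = (-39)-8 = -47; t=47
x=0: %3==0, s = (-47)+0 = -47; t=48
x=4: not %3==0, s = (-47)-4 = -51; t=52
x=9: %3==0, s = (-51)+9 = -42; t=53
s-t = (-42)-53 = -95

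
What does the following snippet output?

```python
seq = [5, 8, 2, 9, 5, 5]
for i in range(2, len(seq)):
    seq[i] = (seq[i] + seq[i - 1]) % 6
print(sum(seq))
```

i=2: seq[2] = (2+8)%6 = 4 → [5, 8, 4, 9, 5, 5]
i=3: seq[3] = (9+4)%6 = 1 → [5, 8, 4, 1, 5, 5]
i=4: seq[4] = (5+1)%6 = 0 → [5, 8, 4, 1, 0, 5]
i=5: seq[5] = (5+0)%6 = 5 → [5, 8, 4, 1, 0, 5]
sum = 23

23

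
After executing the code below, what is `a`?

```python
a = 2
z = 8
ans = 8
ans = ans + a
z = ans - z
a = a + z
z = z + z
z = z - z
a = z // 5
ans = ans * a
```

0

ans = 8+2 = 10
z = 10-8 = 2
a = 2+2 = 4
z = 2+2 = 4
z = 4-4 = 0
a = 0//5 = 0
ans = 10*0 = 0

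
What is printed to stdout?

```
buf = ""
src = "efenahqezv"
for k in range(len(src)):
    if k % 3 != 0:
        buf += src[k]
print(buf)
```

k=0: skip
k=1: add 'f' → 'f'
k=2: add 'e' → 'fe'
k=3: skip
k=4: add 'a' → 'fea'
k=5: add 'h' → 'feah'
k=6: skip
k=7: add 'e' → 'feahe'
k=8: add 'z' → 'feahez'
k=9: skip

feahez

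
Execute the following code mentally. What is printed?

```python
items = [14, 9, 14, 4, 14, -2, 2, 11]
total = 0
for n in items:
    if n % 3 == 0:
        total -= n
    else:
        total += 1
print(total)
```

-2

n=14: not %3==0, total = 0+1 = 1
n=9: %3==0, total = 1-9 = -8
n=14: not %3==0, total = (-8)+1 = -7
n=4: not %3==0, total = (-7)+1 = -6
n=14: not %3==0, total = (-6)+1 = -5
n=-2: not %3==0, total = (-5)+1 = -4
n=2: not %3==0, total = (-4)+1 = -3
n=11: not %3==0, total = (-3)+1 = -2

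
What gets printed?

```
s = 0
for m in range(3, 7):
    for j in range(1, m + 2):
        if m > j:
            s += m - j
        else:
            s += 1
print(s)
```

42

m=3,j=1: 3>1, s = 0+2 = 2
m=3,j=2: 3>2, s = 2+1 = 3
m=3,j=3: not 3>3, s = 3+1 = 4
m=3,j=4: not 3>4, s = 4+1 = 5
m=4,j=1: 4>1, s = 5+3 = 8
m=4,j=2: 4>2, s = 8+2 = 10
m=4,j=3: 4>3, s = 10+1 = 11
m=4,j=4: not 4>4, s = 11+1 = 12
m=4,j=5: not 4>5, s = 12+1 = 13
m=5,j=1: 5>1, s = 13+4 = 17
m=5,j=2: 5>2, s = 17+3 = 20
m=5,j=3: 5>3, s = 20+2 = 22
m=5,j=4: 5>4, s = 22+1 = 23
m=5,j=5: not 5>5, s = 23+1 = 24
m=5,j=6: not 5>6, s = 24+1 = 25
m=6,j=1: 6>1, s = 25+5 = 30
m=6,j=2: 6>2, s = 30+4 = 34
m=6,j=3: 6>3, s = 34+3 = 37
m=6,j=4: 6>4, s = 37+2 = 39
m=6,j=5: 6>5, s = 39+1 = 40
m=6,j=6: not 6>6, s = 40+1 = 41
m=6,j=7: not 6>7, s = 41+1 = 42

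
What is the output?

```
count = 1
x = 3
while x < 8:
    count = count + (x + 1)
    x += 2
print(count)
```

x=3: count = 1+4 = 5
x=5: count = 5+6 = 11
x=7: count = 11+8 = 19

19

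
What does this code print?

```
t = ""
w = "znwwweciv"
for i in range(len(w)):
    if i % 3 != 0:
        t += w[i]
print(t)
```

i=0: skip
i=1: add 'n' → 'n'
i=2: add 'w' → 'nw'
i=3: skip
i=4: add 'w' → 'nww'
i=5: add 'e' → 'nwwe'
i=6: skip
i=7: add 'i' → 'nwwei'
i=8: add 'v' → 'nwweiv'

nwweiv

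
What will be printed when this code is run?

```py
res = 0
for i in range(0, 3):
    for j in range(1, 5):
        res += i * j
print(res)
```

i=0,j=1: res = 0+0 = 0
i=0,j=2: res = 0+0 = 0
i=0,j=3: res = 0+0 = 0
i=0,j=4: res = 0+0 = 0
i=1,j=1: res = 0+1 = 1
i=1,j=2: res = 1+2 = 3
i=1,j=3: res = 3+3 = 6
i=1,j=4: res = 6+4 = 10
i=2,j=1: res = 10+2 = 12
i=2,j=2: res = 12+4 = 16
i=2,j=3: res = 16+6 = 22
i=2,j=4: res = 22+8 = 30

30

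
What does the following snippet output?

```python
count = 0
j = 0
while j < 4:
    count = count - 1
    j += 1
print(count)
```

-4

j=0: count = 0-1 = -1
j=1: count = (-1)-1 = -2
j=2: count = (-2)-1 = -3
j=3: count = (-3)-1 = -4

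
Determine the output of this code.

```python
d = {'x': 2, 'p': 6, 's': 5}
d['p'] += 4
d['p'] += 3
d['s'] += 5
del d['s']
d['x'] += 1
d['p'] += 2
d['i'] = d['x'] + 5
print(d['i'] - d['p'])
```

d['p'] = 6+4 = 10 → {'x': 2, 'p': 10, 's': 5}
d['p'] = 10+3 = 13 → {'x': 2, 'p': 13, 's': 5}
d['s'] = 5+5 = 10 → {'x': 2, 'p': 13, 's': 10}
del 's' → {'x': 2, 'p': 13}
d['x'] = 2+1 = 3 → {'x': 3, 'p': 13}
d['p'] = 13+2 = 15 → {'x': 3, 'p': 15}
d['i'] = d['x']+5 = 8 → {'x': 3, 'p': 15, 'i': 8}
d['i']-d['p'] = 8-15 = -7

-7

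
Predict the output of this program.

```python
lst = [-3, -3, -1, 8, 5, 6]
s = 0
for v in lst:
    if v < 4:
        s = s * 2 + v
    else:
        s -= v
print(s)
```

v=-3: <4, s = 0*2+(-3) = -3
v=-3: <4, s = (-3)*2+(-3) = -9
v=-1: <4, s = (-9)*2+(-1) = -19
v=8: not <4, s = (-19)-8 = -27
v=5: not <4, s = (-27)-5 = -32
v=6: not <4, s = (-32)-6 = -38

-38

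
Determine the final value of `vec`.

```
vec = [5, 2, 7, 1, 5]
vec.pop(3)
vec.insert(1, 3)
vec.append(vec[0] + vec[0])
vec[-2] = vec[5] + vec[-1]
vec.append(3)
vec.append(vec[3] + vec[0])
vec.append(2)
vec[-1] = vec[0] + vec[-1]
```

pop(3) removes 1 → [5, 2, 7, 5]
insert 3 at 1 → [5, 3, 2, 7, 5]
append vec[0]+vec[0] = 5+5 = 10 → [5, 3, 2, 7, 5, 10]
vec[-2] = vec[5]+vec[-1] = 10+10 = 20 → [5, 3, 2, 7, 20, 10]
append 3 → [5, 3, 2, 7, 20, 10, 3]
append vec[3]+vec[0] = 7+5 = 12 → [5, 3, 2, 7, 20, 10, 3, 12]
append 2 → [5, 3, 2, 7, 20, 10, 3, 12, 2]
vec[-1] = vec[0]+vec[-1] = 5+2 = 7 → [5, 3, 2, 7, 20, 10, 3, 12, 7]

[5, 3, 2, 7, 20, 10, 3, 12, 7]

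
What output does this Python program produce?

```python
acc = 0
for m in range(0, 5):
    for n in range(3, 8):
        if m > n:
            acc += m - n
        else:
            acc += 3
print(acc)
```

m=0,n=3: not 0>3, acc = 0+3 = 3
m=0,n=4: not 0>4, acc = 3+3 = 6
m=0,n=5: not 0>5, acc = 6+3 = 9
m=0,n=6: not 0>6, acc = 9+3 = 12
m=0,n=7: not 0>7, acc = 12+3 = 15
m=1,n=3: not 1>3, acc = 15+3 = 18
m=1,n=4: not 1>4, acc = 18+3 = 21
m=1,n=5: not 1>5, acc = 21+3 = 24
m=1,n=6: not 1>6, acc = 24+3 = 27
m=1,n=7: not 1>7, acc = 27+3 = 30
m=2,n=3: not 2>3, acc = 30+3 = 33
m=2,n=4: not 2>4, acc = 33+3 = 36
m=2,n=5: not 2>5, acc = 36+3 = 39
m=2,n=6: not 2>6, acc = 39+3 = 42
m=2,n=7: not 2>7, acc = 42+3 = 45
m=3,n=3: not 3>3, acc = 45+3 = 48
m=3,n=4: not 3>4, acc = 48+3 = 51
m=3,n=5: not 3>5, acc = 51+3 = 54
m=3,n=6: not 3>6, acc = 54+3 = 57
m=3,n=7: not 3>7, acc = 57+3 = 60
m=4,n=3: 4>3, acc = 60+1 = 61
m=4,n=4: not 4>4, acc = 61+3 = 64
m=4,n=5: not 4>5, acc = 64+3 = 67
m=4,n=6: not 4>6, acc = 67+3 = 70
m=4,n=7: not 4>7, acc = 70+3 = 73

73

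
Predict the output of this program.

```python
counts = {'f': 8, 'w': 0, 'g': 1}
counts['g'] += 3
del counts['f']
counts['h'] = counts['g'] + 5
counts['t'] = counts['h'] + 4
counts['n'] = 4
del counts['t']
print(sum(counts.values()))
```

counts['g'] = 1+3 = 4 → {'f': 8, 'w': 0, 'g': 4}
del 'f' → {'w': 0, 'g': 4}
counts['h'] = counts['g']+5 = 9 → {'w': 0, 'g': 4, 'h': 9}
counts['t'] = counts['h']+4 = 13 → {'w': 0, 'g': 4, 'h': 9, 't': 13}
counts['n'] = 4 → {'w': 0, 'g': 4, 'h': 9, 't': 13, 'n': 4}
del 't' → {'w': 0, 'g': 4, 'h': 9, 'n': 4}
sum of values = 17

17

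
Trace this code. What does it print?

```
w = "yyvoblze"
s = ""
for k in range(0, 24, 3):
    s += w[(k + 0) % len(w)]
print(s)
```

yozybevl

k=0: add w[0]='y' → 'y'
k=3: add w[3]='o' → 'yo'
k=6: add w[6]='z' → 'yoz'
k=9: add w[1]='y' → 'yozy'
k=12: add w[4]='b' → 'yozyb'
k=15: add w[7]='e' → 'yozybe'
k=18: add w[2]='v' → 'yozybev'
k=21: add w[5]='l' → 'yozybevl'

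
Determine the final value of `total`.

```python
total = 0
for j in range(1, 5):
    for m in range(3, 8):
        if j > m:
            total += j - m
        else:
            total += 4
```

j=1,m=3: not 1>3, total = 0+4 = 4
j=1,m=4: not 1>4, total = 4+4 = 8
j=1,m=5: not 1>5, total = 8+4 = 12
j=1,m=6: not 1>6, total = 12+4 = 16
j=1,m=7: not 1>7, total = 16+4 = 20
j=2,m=3: not 2>3, total = 20+4 = 24
j=2,m=4: not 2>4, total = 24+4 = 28
j=2,m=5: not 2>5, total = 28+4 = 32
j=2,m=6: not 2>6, total = 32+4 = 36
j=2,m=7: not 2>7, total = 36+4 = 40
j=3,m=3: not 3>3, total = 40+4 = 44
j=3,m=4: not 3>4, total = 44+4 = 48
j=3,m=5: not 3>5, total = 48+4 = 52
j=3,m=6: not 3>6, total = 52+4 = 56
j=3,m=7: not 3>7, total = 56+4 = 60
j=4,m=3: 4>3, total = 60+1 = 61
j=4,m=4: not 4>4, total = 61+4 = 65
j=4,m=5: not 4>5, total = 65+4 = 69
j=4,m=6: not 4>6, total = 69+4 = 73
j=4,m=7: not 4>7, total = 73+4 = 77

77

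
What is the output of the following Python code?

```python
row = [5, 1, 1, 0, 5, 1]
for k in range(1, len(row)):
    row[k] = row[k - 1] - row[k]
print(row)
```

[5, 4, 3, 3, -2, -3]

k=1: row[1] = 5-1 = 4 → [5, 4, 1, 0, 5, 1]
k=2: row[2] = 4-1 = 3 → [5, 4, 3, 0, 5, 1]
k=3: row[3] = 3-0 = 3 → [5, 4, 3, 3, 5, 1]
k=4: row[4] = 3-5 = -2 → [5, 4, 3, 3, -2, 1]
k=5: row[5] = (-2)-1 = -3 → [5, 4, 3, 3, -2, -3]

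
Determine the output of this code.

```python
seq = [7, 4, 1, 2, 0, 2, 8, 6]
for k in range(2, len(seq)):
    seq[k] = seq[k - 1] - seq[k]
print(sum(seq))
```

k=2: seq[2] = 4-1 = 3 → [7, 4, 3, 2, 0, 2, 8, 6]
k=3: seq[3] = 3-2 = 1 → [7, 4, 3, 1, 0, 2, 8, 6]
k=4: seq[4] = 1-0 = 1 → [7, 4, 3, 1, 1, 2, 8, 6]
k=5: seq[5] = 1-2 = -1 → [7, 4, 3, 1, 1, -1, 8, 6]
k=6: seq[6] = (-1)-8 = -9 → [7, 4, 3, 1, 1, -1, -9, 6]
k=7: seq[7] = (-9)-6 = -15 → [7, 4, 3, 1, 1, -1, -9, -15]
sum = -9

-9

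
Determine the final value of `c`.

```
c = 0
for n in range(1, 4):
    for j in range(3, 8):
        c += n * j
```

n=1,j=3: c = 0+3 = 3
n=1,j=4: c = 3+4 = 7
n=1,j=5: c = 7+5 = 12
n=1,j=6: c = 12+6 = 18
n=1,j=7: c = 18+7 = 25
n=2,j=3: c = 25+6 = 31
n=2,j=4: c = 31+8 = 39
n=2,j=5: c = 39+10 = 49
n=2,j=6: c = 49+12 = 61
n=2,j=7: c = 61+14 = 75
n=3,j=3: c = 75+9 = 84
n=3,j=4: c = 84+12 = 96
n=3,j=5: c = 96+15 = 111
n=3,j=6: c = 111+18 = 129
n=3,j=7: c = 129+21 = 150

150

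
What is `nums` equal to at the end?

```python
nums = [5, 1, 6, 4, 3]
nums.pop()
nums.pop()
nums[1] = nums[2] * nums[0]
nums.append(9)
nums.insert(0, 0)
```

[0, 5, 30, 6, 9]

pop() removes 3 → [5, 1, 6, 4]
pop() removes 4 → [5, 1, 6]
nums[1] = nums[2]*nums[0] = 6*5 = 30 → [5, 30, 6]
append 9 → [5, 30, 6, 9]
insert 0 at 0 → [0, 5, 30, 6, 9]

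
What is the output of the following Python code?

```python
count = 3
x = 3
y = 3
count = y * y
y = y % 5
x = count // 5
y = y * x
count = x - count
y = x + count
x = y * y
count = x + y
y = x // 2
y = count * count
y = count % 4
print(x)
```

count = 3*3 = 9
y = 3%5 = 3
x = 9//5 = 1
y = 3*1 = 3
count = 1-9 = -8
y = 1+(-8) = -7
x = (-7)*(-7) = 49
count = 49+(-7) = 42
y = 49//2 = 24
y = 42*42 = 1764
y = 42%4 = 2

49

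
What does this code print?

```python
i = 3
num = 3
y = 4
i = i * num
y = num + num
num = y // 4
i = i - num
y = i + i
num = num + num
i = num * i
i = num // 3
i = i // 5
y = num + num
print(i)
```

i = 3*3 = 9
y = 3+3 = 6
num = 6//4 = 1
i = 9-1 = 8
y = 8+8 = 16
num = 1+1 = 2
i = 2*8 = 16
i = 2//3 = 0
i = 0//5 = 0
y = 2+2 = 4

0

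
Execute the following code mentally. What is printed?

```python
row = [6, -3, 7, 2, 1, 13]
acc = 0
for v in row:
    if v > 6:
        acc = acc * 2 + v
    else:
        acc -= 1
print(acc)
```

15

v=6: not >6, acc = 0-1 = -1
v=-3: not >6, acc = (-1)-1 = -2
v=7: >6, acc = (-2)*2+7 = 3
v=2: not >6, acc = 3-1 = 2
v=1: not >6, acc = 2-1 = 1
v=13: >6, acc = 1*2+13 = 15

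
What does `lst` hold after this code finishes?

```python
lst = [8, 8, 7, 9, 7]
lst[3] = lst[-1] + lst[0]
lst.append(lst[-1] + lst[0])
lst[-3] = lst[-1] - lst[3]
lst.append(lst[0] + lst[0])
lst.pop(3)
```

lst[3] = lst[-1]+lst[0] = 7+8 = 15 → [8, 8, 7, 15, 7]
append lst[-1]+lst[0] = 7+8 = 15 → [8, 8, 7, 15, 7, 15]
lst[-3] = lst[-1]-lst[3] = 15-15 = 0 → [8, 8, 7, 0, 7, 15]
append lst[0]+lst[0] = 8+8 = 16 → [8, 8, 7, 0, 7, 15, 16]
pop(3) removes 0 → [8, 8, 7, 7, 15, 16]

[8, 8, 7, 7, 15, 16]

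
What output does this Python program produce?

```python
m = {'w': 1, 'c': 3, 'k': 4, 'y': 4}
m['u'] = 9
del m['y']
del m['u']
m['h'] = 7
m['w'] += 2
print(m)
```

m['u'] = 9 → {'w': 1, 'c': 3, 'k': 4, 'y': 4, 'u': 9}
del 'y' → {'w': 1, 'c': 3, 'k': 4, 'u': 9}
del 'u' → {'w': 1, 'c': 3, 'k': 4}
m['h'] = 7 → {'w': 1, 'c': 3, 'k': 4, 'h': 7}
m['w'] = 1+2 = 3 → {'w': 3, 'c': 3, 'k': 4, 'h': 7}

{'w': 3, 'c': 3, 'k': 4, 'h': 7}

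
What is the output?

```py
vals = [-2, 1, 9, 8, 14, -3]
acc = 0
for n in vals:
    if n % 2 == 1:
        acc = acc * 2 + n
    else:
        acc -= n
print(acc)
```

-9

n=-2: not odd, acc = 0-(-2) = 2
n=1: odd, acc = 2*2+1 = 5
n=9: odd, acc = 5*2+9 = 19
n=8: not odd, acc = 19-8 = 11
n=14: not odd, acc = 11-14 = -3
n=-3: odd, acc = (-3)*2+(-3) = -9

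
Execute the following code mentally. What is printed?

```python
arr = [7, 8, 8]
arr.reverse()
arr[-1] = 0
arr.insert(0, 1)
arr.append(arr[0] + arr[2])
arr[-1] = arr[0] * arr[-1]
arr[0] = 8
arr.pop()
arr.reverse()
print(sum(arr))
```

reverse → [8, 8, 7]
arr[-1] = 0 → [8, 8, 0]
insert 1 at 0 → [1, 8, 8, 0]
append arr[0]+arr[2] = 1+8 = 9 → [1, 8, 8, 0, 9]
arr[-1] = arr[0]*arr[-1] = 1*9 = 9 → [1, 8, 8, 0, 9]
arr[0] = 8 → [8, 8, 8, 0, 9]
pop() removes 9 → [8, 8, 8, 0]
reverse → [0, 8, 8, 8]
sum = 24

24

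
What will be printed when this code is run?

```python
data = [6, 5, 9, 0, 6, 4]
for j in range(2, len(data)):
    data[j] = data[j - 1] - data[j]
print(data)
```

[6, 5, -4, -4, -10, -14]

j=2: data[2] = 5-9 = -4 → [6, 5, -4, 0, 6, 4]
j=3: data[3] = (-4)-0 = -4 → [6, 5, -4, -4, 6, 4]
j=4: data[4] = (-4)-6 = -10 → [6, 5, -4, -4, -10, 4]
j=5: data[5] = (-10)-4 = -14 → [6, 5, -4, -4, -10, -14]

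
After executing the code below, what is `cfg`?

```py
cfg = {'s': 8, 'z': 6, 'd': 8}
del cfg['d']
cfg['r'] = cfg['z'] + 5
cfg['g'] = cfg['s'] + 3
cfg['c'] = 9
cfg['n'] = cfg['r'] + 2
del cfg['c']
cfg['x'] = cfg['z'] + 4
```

del 'd' → {'s': 8, 'z': 6}
cfg['r'] = cfg['z']+5 = 11 → {'s': 8, 'z': 6, 'r': 11}
cfg['g'] = cfg['s']+3 = 11 → {'s': 8, 'z': 6, 'r': 11, 'g': 11}
cfg['c'] = 9 → {'s': 8, 'z': 6, 'r': 11, 'g': 11, 'c': 9}
cfg['n'] = cfg['r']+2 = 13 → {'s': 8, 'z': 6, 'r': 11, 'g': 11, 'c': 9, 'n': 13}
del 'c' → {'s': 8, 'z': 6, 'r': 11, 'g': 11, 'n': 13}
cfg['x'] = cfg['z']+4 = 10 → {'s': 8, 'z': 6, 'r': 11, 'g': 11, 'n': 13, 'x': 10}

{'s': 8, 'z': 6, 'r': 11, 'g': 11, 'n': 13, 'x': 10}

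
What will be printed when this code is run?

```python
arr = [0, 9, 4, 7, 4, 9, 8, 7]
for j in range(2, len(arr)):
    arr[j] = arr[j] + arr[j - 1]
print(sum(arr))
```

j=2: arr[2] = 4+9 = 13 → [0, 9, 13, 7, 4, 9, 8, 7]
j=3: arr[3] = 7+13 = 20 → [0, 9, 13, 20, 4, 9, 8, 7]
j=4: arr[4] = 4+20 = 24 → [0, 9, 13, 20, 24, 9, 8, 7]
j=5: arr[5] = 9+24 = 33 → [0, 9, 13, 20, 24, 33, 8, 7]
j=6: arr[6] = 8+33 = 41 → [0, 9, 13, 20, 24, 33, 41, 7]
j=7: arr[7] = 7+41 = 48 → [0, 9, 13, 20, 24, 33, 41, 48]
sum = 188

188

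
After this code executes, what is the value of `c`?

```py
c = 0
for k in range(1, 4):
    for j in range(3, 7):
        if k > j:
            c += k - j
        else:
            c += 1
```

k=1,j=3: not 1>3, c = 0+1 = 1
k=1,j=4: not 1>4, c = 1+1 = 2
k=1,j=5: not 1>5, c = 2+1 = 3
k=1,j=6: not 1>6, c = 3+1 = 4
k=2,j=3: not 2>3, c = 4+1 = 5
k=2,j=4: not 2>4, c = 5+1 = 6
k=2,j=5: not 2>5, c = 6+1 = 7
k=2,j=6: not 2>6, c = 7+1 = 8
k=3,j=3: not 3>3, c = 8+1 = 9
k=3,j=4: not 3>4, c = 9+1 = 10
k=3,j=5: not 3>5, c = 10+1 = 11
k=3,j=6: not 3>6, c = 11+1 = 12

12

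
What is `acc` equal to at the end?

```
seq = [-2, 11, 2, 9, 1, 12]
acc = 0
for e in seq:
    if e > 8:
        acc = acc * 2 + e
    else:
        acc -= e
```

e=-2: not >8, acc = 0-(-2) = 2
e=11: >8, acc = 2*2+11 = 15
e=2: not >8, acc = 15-2 = 13
e=9: >8, acc = 13*2+9 = 35
e=1: not >8, acc = 35-1 = 34
e=12: >8, acc = 34*2+12 = 80

80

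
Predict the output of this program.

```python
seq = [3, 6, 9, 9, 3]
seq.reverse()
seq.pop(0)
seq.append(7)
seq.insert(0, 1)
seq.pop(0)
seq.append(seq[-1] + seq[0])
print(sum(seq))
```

reverse → [3, 9, 9, 6, 3]
pop(0) removes 3 → [9, 9, 6, 3]
append 7 → [9, 9, 6, 3, 7]
insert 1 at 0 → [1, 9, 9, 6, 3, 7]
pop(0) removes 1 → [9, 9, 6, 3, 7]
append seq[-1]+seq[0] = 7+9 = 16 → [9, 9, 6, 3, 7, 16]
sum = 50

50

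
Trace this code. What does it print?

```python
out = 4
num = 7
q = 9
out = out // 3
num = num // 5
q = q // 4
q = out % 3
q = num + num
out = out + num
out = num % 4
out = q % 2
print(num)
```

out = 4//3 = 1
num = 7//5 = 1
q = 9//4 = 2
q = 1%3 = 1
q = 1+1 = 2
out = 1+1 = 2
out = 1%4 = 1
out = 2%2 = 0

1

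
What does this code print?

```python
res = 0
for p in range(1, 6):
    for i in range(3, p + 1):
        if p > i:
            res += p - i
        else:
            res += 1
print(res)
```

7

p=3,i=3: not 3>3, res = 0+1 = 1
p=4,i=3: 4>3, res = 1+1 = 2
p=4,i=4: not 4>4, res = 2+1 = 3
p=5,i=3: 5>3, res = 3+2 = 5
p=5,i=4: 5>4, res = 5+1 = 6
p=5,i=5: not 5>5, res = 6+1 = 7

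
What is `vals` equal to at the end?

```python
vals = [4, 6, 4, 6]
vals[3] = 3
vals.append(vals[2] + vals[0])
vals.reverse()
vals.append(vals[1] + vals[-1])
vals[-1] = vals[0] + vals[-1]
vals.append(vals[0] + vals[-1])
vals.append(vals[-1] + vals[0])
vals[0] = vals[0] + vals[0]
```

vals[3] = 3 → [4, 6, 4, 3]
append vals[2]+vals[0] = 4+4 = 8 → [4, 6, 4, 3, 8]
reverse → [8, 3, 4, 6, 4]
append vals[1]+vals[-1] = 3+4 = 7 → [8, 3, 4, 6, 4, 7]
vals[-1] = vals[0]+vals[-1] = 8+7 = 15 → [8, 3, 4, 6, 4, 15]
append vals[0]+vals[-1] = 8+15 = 23 → [8, 3, 4, 6, 4, 15, 23]
append vals[-1]+vals[0] = 23+8 = 31 → [8, 3, 4, 6, 4, 15, 23, 31]
vals[0] = vals[0]+vals[0] = 8+8 = 16 → [16, 3, 4, 6, 4, 15, 23, 31]

[16, 3, 4, 6, 4, 15, 23, 31]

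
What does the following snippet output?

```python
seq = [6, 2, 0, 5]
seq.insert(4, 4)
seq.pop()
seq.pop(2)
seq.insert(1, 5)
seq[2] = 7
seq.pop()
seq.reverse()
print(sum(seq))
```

insert 4 at 4 → [6, 2, 0, 5, 4]
pop() removes 4 → [6, 2, 0, 5]
pop(2) removes 0 → [6, 2, 5]
insert 5 at 1 → [6, 5, 2, 5]
seq[2] = 7 → [6, 5, 7, 5]
pop() removes 5 → [6, 5, 7]
reverse → [7, 5, 6]
sum = 18

18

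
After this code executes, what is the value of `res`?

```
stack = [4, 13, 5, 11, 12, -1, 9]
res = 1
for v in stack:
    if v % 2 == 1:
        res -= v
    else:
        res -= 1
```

v=4: not odd, res = 1-1 = 0
v=13: odd, res = 0-13 = -13
v=5: odd, res = (-13)-5 = -18
v=11: odd, res = (-18)-11 = -29
v=12: not odd, res = (-29)-1 = -30
v=-1: odd, res = (-30)-(-1) = -29
v=9: odd, res = (-29)-9 = -38

-38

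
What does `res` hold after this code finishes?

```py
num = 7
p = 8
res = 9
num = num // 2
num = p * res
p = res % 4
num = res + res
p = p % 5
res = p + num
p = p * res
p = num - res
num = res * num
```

19

num = 7//2 = 3
num = 8*9 = 72
p = 9%4 = 1
num = 9+9 = 18
p = 1%5 = 1
res = 1+18 = 19
p = 1*19 = 19
p = 18-19 = -1
num = 19*18 = 342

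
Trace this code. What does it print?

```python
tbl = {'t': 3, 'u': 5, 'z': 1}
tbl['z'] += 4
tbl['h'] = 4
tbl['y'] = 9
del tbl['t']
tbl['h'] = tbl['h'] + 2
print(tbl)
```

tbl['z'] = 1+4 = 5 → {'t': 3, 'u': 5, 'z': 5}
tbl['h'] = 4 → {'t': 3, 'u': 5, 'z': 5, 'h': 4}
tbl['y'] = 9 → {'t': 3, 'u': 5, 'z': 5, 'h': 4, 'y': 9}
del 't' → {'u': 5, 'z': 5, 'h': 4, 'y': 9}
tbl['h'] = tbl['h']+2 = 6 → {'u': 5, 'z': 5, 'h': 6, 'y': 9}

{'u': 5, 'z': 5, 'h': 6, 'y': 9}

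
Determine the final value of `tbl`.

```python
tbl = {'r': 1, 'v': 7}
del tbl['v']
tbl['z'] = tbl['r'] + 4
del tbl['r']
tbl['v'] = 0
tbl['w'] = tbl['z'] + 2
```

{'z': 5, 'v': 0, 'w': 7}

del 'v' → {'r': 1}
tbl['z'] = tbl['r']+4 = 5 → {'r': 1, 'z': 5}
del 'r' → {'z': 5}
tbl['v'] = 0 → {'z': 5, 'v': 0}
tbl['w'] = tbl['z']+2 = 7 → {'z': 5, 'v': 0, 'w': 7}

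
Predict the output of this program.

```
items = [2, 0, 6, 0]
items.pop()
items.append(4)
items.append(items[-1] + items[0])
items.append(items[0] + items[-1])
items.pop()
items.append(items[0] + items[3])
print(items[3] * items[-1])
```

24

pop() removes 0 → [2, 0, 6]
append 4 → [2, 0, 6, 4]
append items[-1]+items[0] = 4+2 = 6 → [2, 0, 6, 4, 6]
append items[0]+items[-1] = 2+6 = 8 → [2, 0, 6, 4, 6, 8]
pop() removes 8 → [2, 0, 6, 4, 6]
append items[0]+items[3] = 2+4 = 6 → [2, 0, 6, 4, 6, 6]
items[3]*items[-1] = 4*6 = 24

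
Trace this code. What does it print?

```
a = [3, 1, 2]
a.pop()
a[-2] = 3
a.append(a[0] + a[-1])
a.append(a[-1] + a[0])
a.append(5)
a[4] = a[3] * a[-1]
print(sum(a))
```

50

pop() removes 2 → [3, 1]
a[-2] = 3 → [3, 1]
append a[0]+a[-1] = 3+1 = 4 → [3, 1, 4]
append a[-1]+a[0] = 4+3 = 7 → [3, 1, 4, 7]
append 5 → [3, 1, 4, 7, 5]
a[4] = a[3]*a[-1] = 7*5 = 35 → [3, 1, 4, 7, 35]
sum = 50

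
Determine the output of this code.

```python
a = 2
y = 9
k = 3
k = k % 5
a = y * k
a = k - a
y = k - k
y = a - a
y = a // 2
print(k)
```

3

k = 3%5 = 3
a = 9*3 = 27
a = 3-27 = -24
y = 3-3 = 0
y = (-24)-(-24) = 0
y = (-24)//2 = -12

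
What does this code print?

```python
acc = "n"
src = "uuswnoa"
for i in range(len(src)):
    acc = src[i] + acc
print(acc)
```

aonwsuun

i=0: prepend 'u' → 'un'
i=1: prepend 'u' → 'uun'
i=2: prepend 's' → 'suun'
i=3: prepend 'w' → 'wsuun'
i=4: prepend 'n' → 'nwsuun'
i=5: prepend 'o' → 'onwsuun'
i=6: prepend 'a' → 'aonwsuun'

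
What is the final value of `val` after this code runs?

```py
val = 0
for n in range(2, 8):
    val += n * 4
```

108

n=2: val = 0+2*4 = 8
n=3: val = 8+3*4 = 20
n=4: val = 20+4*4 = 36
n=5: val = 36+5*4 = 56
n=6: val = 56+6*4 = 80
n=7: val = 80+7*4 = 108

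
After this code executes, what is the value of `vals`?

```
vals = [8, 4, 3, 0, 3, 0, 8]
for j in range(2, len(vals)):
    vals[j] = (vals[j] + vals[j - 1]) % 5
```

[8, 4, 2, 2, 0, 0, 3]

j=2: vals[2] = (3+4)%5 = 2 → [8, 4, 2, 0, 3, 0, 8]
j=3: vals[3] = (0+2)%5 = 2 → [8, 4, 2, 2, 3, 0, 8]
j=4: vals[4] = (3+2)%5 = 0 → [8, 4, 2, 2, 0, 0, 8]
j=5: vals[5] = (0+0)%5 = 0 → [8, 4, 2, 2, 0, 0, 8]
j=6: vals[6] = (8+0)%5 = 3 → [8, 4, 2, 2, 0, 0, 3]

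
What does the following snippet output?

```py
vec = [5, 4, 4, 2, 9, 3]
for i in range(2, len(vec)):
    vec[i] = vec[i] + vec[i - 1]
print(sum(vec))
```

68

i=2: vec[2] = 4+4 = 8 → [5, 4, 8, 2, 9, 3]
i=3: vec[3] = 2+8 = 10 → [5, 4, 8, 10, 9, 3]
i=4: vec[4] = 9+10 = 19 → [5, 4, 8, 10, 19, 3]
i=5: vec[5] = 3+19 = 22 → [5, 4, 8, 10, 19, 22]
sum = 68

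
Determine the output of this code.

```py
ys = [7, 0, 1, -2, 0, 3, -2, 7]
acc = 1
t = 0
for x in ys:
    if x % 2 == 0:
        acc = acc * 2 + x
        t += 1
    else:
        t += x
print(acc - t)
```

x=7: not even; t=7
x=0: even, acc = 1*2+0 = 2; t=8
x=1: not even; t=9
x=-2: even, acc = 2*2+(-2) = 2; t=10
x=0: even, acc = 2*2+0 = 4; t=11
x=3: not even; t=14
x=-2: even, acc = 4*2+(-2) = 6; t=15
x=7: not even; t=22
acc-t = 6-22 = -16

-16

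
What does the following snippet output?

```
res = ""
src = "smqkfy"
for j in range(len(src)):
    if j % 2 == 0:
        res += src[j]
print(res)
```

sqf

j=0: add 's' → 's'
j=1: skip
j=2: add 'q' → 'sq'
j=3: skip
j=4: add 'f' → 'sqf'
j=5: skip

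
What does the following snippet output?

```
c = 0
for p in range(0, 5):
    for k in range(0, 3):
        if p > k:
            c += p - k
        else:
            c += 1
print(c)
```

p=0,k=0: not 0>0, c = 0+1 = 1
p=0,k=1: not 0>1, c = 1+1 = 2
p=0,k=2: not 0>2, c = 2+1 = 3
p=1,k=0: 1>0, c = 3+1 = 4
p=1,k=1: not 1>1, c = 4+1 = 5
p=1,k=2: not 1>2, c = 5+1 = 6
p=2,k=0: 2>0, c = 6+2 = 8
p=2,k=1: 2>1, c = 8+1 = 9
p=2,k=2: not 2>2, c = 9+1 = 10
p=3,k=0: 3>0, c = 10+3 = 13
p=3,k=1: 3>1, c = 13+2 = 15
p=3,k=2: 3>2, c = 15+1 = 16
p=4,k=0: 4>0, c = 16+4 = 20
p=4,k=1: 4>1, c = 20+3 = 23
p=4,k=2: 4>2, c = 23+2 = 25

25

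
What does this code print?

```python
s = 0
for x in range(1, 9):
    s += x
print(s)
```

36

x=1: s = 0+1 = 1
x=2: s = 1+2 = 3
x=3: s = 3+3 = 6
x=4: s = 6+4 = 10
x=5: s = 10+5 = 15
x=6: s = 15+6 = 21
x=7: s = 21+7 = 28
x=8: s = 28+8 = 36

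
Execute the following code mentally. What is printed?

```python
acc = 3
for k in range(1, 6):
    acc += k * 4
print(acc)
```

k=1: acc = 3+1*4 = 7
k=2: acc = 7+2*4 = 15
k=3: acc = 15+3*4 = 27
k=4: acc = 27+4*4 = 43
k=5: acc = 43+5*4 = 63

63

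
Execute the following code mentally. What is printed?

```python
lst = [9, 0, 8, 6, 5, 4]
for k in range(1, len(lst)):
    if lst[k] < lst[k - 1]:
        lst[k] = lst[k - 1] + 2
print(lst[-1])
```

k=1: 0<9, lst[1] = 9+2 = 11 → [9, 11, 8, 6, 5, 4]
k=2: 8<11, lst[2] = 11+2 = 13 → [9, 11, 13, 6, 5, 4]
k=3: 6<13, lst[3] = 13+2 = 15 → [9, 11, 13, 15, 5, 4]
k=4: 5<15, lst[4] = 15+2 = 17 → [9, 11, 13, 15, 17, 4]
k=5: 4<17, lst[5] = 17+2 = 19 → [9, 11, 13, 15, 17, 19]

19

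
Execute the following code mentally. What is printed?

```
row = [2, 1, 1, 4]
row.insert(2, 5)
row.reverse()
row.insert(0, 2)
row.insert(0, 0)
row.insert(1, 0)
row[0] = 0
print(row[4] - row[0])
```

insert 5 at 2 → [2, 1, 5, 1, 4]
reverse → [4, 1, 5, 1, 2]
insert 2 at 0 → [2, 4, 1, 5, 1, 2]
insert 0 at 0 → [0, 2, 4, 1, 5, 1, 2]
insert 0 at 1 → [0, 0, 2, 4, 1, 5, 1, 2]
row[0] = 0 → [0, 0, 2, 4, 1, 5, 1, 2]
row[4]-row[0] = 1-0 = 1

1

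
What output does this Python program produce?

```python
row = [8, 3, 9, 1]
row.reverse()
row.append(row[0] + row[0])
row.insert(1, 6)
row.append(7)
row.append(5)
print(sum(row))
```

41

reverse → [1, 9, 3, 8]
append row[0]+row[0] = 1+1 = 2 → [1, 9, 3, 8, 2]
insert 6 at 1 → [1, 6, 9, 3, 8, 2]
append 7 → [1, 6, 9, 3, 8, 2, 7]
append 5 → [1, 6, 9, 3, 8, 2, 7, 5]
sum = 41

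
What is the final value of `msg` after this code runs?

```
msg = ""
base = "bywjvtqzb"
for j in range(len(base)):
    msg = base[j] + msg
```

'bzqtvjwyb'

j=0: prepend 'b' → 'b'
j=1: prepend 'y' → 'yb'
j=2: prepend 'w' → 'wyb'
j=3: prepend 'j' → 'jwyb'
j=4: prepend 'v' → 'vjwyb'
j=5: prepend 't' → 'tvjwyb'
j=6: prepend 'q' → 'qtvjwyb'
j=7: prepend 'z' → 'zqtvjwyb'
j=8: prepend 'b' → 'bzqtvjwyb'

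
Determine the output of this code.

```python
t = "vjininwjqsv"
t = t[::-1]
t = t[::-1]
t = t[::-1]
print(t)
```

vsqjwninijv

reverse → 'vsqjwninijv'
reverse → 'vjininwjqsv'
reverse → 'vsqjwninijv'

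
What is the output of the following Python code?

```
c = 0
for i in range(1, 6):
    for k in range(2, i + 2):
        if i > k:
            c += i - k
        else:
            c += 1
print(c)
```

i=1,k=2: not 1>2, c = 0+1 = 1
i=2,k=2: not 2>2, c = 1+1 = 2
i=2,k=3: not 2>3, c = 2+1 = 3
i=3,k=2: 3>2, c = 3+1 = 4
i=3,k=3: not 3>3, c = 4+1 = 5
i=3,k=4: not 3>4, c = 5+1 = 6
i=4,k=2: 4>2, c = 6+2 = 8
i=4,k=3: 4>3, c = 8+1 = 9
i=4,k=4: not 4>4, c = 9+1 = 10
i=4,k=5: not 4>5, c = 10+1 = 11
i=5,k=2: 5>2, c = 11+3 = 14
i=5,k=3: 5>3, c = 14+2 = 16
i=5,k=4: 5>4, c = 16+1 = 17
i=5,k=5: not 5>5, c = 17+1 = 18
i=5,k=6: not 5>6, c = 18+1 = 19

19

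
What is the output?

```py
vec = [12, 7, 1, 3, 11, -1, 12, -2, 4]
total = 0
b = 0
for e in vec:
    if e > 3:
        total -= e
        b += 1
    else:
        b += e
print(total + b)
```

-40

e=12: >3, total = 0-12 = -12; b=1
e=7: >3, total = (-12)-7 = -19; b=2
e=1: not >3; b=3
e=3: not >3; b=6
e=11: >3, total = (-19)-11 = -30; b=7
e=-1: not >3; b=6
e=12: >3, total = (-30)-12 = -42; b=7
e=-2: not >3; b=5
e=4: >3, total = (-42)-4 = -46; b=6
total+b = (-46)+6 = -40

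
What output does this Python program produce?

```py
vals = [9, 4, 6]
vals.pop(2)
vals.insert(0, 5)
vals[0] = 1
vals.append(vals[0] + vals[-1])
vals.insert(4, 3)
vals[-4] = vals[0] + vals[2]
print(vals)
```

[1, 5, 4, 5, 3]

pop(2) removes 6 → [9, 4]
insert 5 at 0 → [5, 9, 4]
vals[0] = 1 → [1, 9, 4]
append vals[0]+vals[-1] = 1+4 = 5 → [1, 9, 4, 5]
insert 3 at 4 → [1, 9, 4, 5, 3]
vals[-4] = vals[0]+vals[2] = 1+4 = 5 → [1, 5, 4, 5, 3]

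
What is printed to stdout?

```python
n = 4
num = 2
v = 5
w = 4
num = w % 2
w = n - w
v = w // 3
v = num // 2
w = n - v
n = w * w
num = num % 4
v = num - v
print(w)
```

num = 4%2 = 0
w = 4-4 = 0
v = 0//3 = 0
v = 0//2 = 0
w = 4-0 = 4
n = 4*4 = 16
num = 0%4 = 0
v = 0-0 = 0

4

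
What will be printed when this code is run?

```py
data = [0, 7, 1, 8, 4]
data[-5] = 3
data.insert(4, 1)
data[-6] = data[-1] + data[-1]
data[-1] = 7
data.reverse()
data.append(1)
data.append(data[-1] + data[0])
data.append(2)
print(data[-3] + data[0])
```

data[-5] = 3 → [3, 7, 1, 8, 4]
insert 1 at 4 → [3, 7, 1, 8, 1, 4]
data[-6] = data[-1]+data[-1] = 4+4 = 8 → [8, 7, 1, 8, 1, 4]
data[-1] = 7 → [8, 7, 1, 8, 1, 7]
reverse → [7, 1, 8, 1, 7, 8]
append 1 → [7, 1, 8, 1, 7, 8, 1]
append data[-1]+data[0] = 1+7 = 8 → [7, 1, 8, 1, 7, 8, 1, 8]
append 2 → [7, 1, 8, 1, 7, 8, 1, 8, 2]
data[-3]+data[0] = 1+7 = 8

8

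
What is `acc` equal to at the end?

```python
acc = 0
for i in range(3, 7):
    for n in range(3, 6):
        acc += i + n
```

i=3,n=3: acc = 0+6 = 6
i=3,n=4: acc = 6+7 = 13
i=3,n=5: acc = 13+8 = 21
i=4,n=3: acc = 21+7 = 28
i=4,n=4: acc = 28+8 = 36
i=4,n=5: acc = 36+9 = 45
i=5,n=3: acc = 45+8 = 53
i=5,n=4: acc = 53+9 = 62
i=5,n=5: acc = 62+10 = 72
i=6,n=3: acc = 72+9 = 81
i=6,n=4: acc = 81+10 = 91
i=6,n=5: acc = 91+11 = 102

102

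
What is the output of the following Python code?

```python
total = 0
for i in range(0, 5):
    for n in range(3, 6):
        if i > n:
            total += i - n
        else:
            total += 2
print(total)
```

i=0,n=3: not 0>3, total = 0+2 = 2
i=0,n=4: not 0>4, total = 2+2 = 4
i=0,n=5: not 0>5, total = 4+2 = 6
i=1,n=3: not 1>3, total = 6+2 = 8
i=1,n=4: not 1>4, total = 8+2 = 10
i=1,n=5: not 1>5, total = 10+2 = 12
i=2,n=3: not 2>3, total = 12+2 = 14
i=2,n=4: not 2>4, total = 14+2 = 16
i=2,n=5: not 2>5, total = 16+2 = 18
i=3,n=3: not 3>3, total = 18+2 = 20
i=3,n=4: not 3>4, total = 20+2 = 22
i=3,n=5: not 3>5, total = 22+2 = 24
i=4,n=3: 4>3, total = 24+1 = 25
i=4,n=4: not 4>4, total = 25+2 = 27
i=4,n=5: not 4>5, total = 27+2 = 29

29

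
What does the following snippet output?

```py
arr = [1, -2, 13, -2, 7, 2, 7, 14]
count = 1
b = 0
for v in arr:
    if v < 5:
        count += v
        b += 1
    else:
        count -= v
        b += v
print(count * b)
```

-1845

v=1: <5, count = 1+1 = 2; b=1
v=-2: <5, count = 2+(-2) = 0; b=2
v=13: not <5, count = 0-13 = -13; b=15
v=-2: <5, count = (-13)+(-2) = -15; b=16
v=7: not <5, count = (-15)-7 = -22; b=23
v=2: <5, count = (-22)+2 = -20; b=24
v=7: not <5, count = (-20)-7 = -27; b=31
v=14: not <5, count = (-27)-14 = -41; b=45
count*b = (-41)*45 = -1845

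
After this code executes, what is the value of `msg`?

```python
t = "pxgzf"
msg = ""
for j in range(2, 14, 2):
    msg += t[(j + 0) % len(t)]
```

'gfxzpg'

j=2: add t[2]='g' → 'g'
j=4: add t[4]='f' → 'gf'
j=6: add t[1]='x' → 'gfx'
j=8: add t[3]='z' → 'gfxz'
j=10: add t[0]='p' → 'gfxzp'
j=12: add t[2]='g' → 'gfxzpg'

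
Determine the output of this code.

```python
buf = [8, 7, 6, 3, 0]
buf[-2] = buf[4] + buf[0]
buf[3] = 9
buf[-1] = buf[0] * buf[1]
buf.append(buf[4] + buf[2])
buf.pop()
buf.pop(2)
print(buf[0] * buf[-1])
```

buf[-2] = buf[4]+buf[0] = 0+8 = 8 → [8, 7, 6, 8, 0]
buf[3] = 9 → [8, 7, 6, 9, 0]
buf[-1] = buf[0]*buf[1] = 8*7 = 56 → [8, 7, 6, 9, 56]
append buf[4]+buf[2] = 56+6 = 62 → [8, 7, 6, 9, 56, 62]
pop() removes 62 → [8, 7, 6, 9, 56]
pop(2) removes 6 → [8, 7, 9, 56]
buf[0]*buf[-1] = 8*56 = 448

448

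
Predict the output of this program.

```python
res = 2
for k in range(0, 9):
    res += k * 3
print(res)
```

k=0: res = 2+0*3 = 2
k=1: res = 2+1*3 = 5
k=2: res = 5+2*3 = 11
k=3: res = 11+3*3 = 20
k=4: res = 20+4*3 = 32
k=5: res = 32+5*3 = 47
k=6: res = 47+6*3 = 65
k=7: res = 65+7*3 = 86
k=8: res = 86+8*3 = 110

110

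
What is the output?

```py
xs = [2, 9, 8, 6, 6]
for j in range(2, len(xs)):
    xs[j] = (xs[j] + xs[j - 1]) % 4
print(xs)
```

j=2: xs[2] = (8+9)%4 = 1 → [2, 9, 1, 6, 6]
j=3: xs[3] = (6+1)%4 = 3 → [2, 9, 1, 3, 6]
j=4: xs[4] = (6+3)%4 = 1 → [2, 9, 1, 3, 1]

[2, 9, 1, 3, 1]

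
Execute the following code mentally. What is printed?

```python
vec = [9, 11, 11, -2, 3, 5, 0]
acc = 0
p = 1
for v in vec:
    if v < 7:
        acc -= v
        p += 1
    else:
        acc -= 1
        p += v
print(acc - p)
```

v=9: not <7, acc = 0-1 = -1; p=10
v=11: not <7, acc = (-1)-1 = -2; p=21
v=11: not <7, acc = (-2)-1 = -3; p=32
v=-2: <7, acc = (-3)-(-2) = -1; p=33
v=3: <7, acc = (-1)-3 = -4; p=34
v=5: <7, acc = (-4)-5 = -9; p=35
v=0: <7, acc = (-9)-0 = -9; p=36
acc-p = (-9)-36 = -45

-45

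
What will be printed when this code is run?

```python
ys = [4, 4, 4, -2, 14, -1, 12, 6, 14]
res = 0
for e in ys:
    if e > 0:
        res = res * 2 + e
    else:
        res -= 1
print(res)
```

e=4: >0, res = 0*2+4 = 4
e=4: >0, res = 4*2+4 = 12
e=4: >0, res = 12*2+4 = 28
e=-2: not >0, res = 28-1 = 27
e=14: >0, res = 27*2+14 = 68
e=-1: not >0, res = 68-1 = 67
e=12: >0, res = 67*2+12 = 146
e=6: >0, res = 146*2+6 = 298
e=14: >0, res = 298*2+14 = 610

610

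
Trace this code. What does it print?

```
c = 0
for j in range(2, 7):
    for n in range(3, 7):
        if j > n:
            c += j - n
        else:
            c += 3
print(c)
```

52

j=2,n=3: not 2>3, c = 0+3 = 3
j=2,n=4: not 2>4, c = 3+3 = 6
j=2,n=5: not 2>5, c = 6+3 = 9
j=2,n=6: not 2>6, c = 9+3 = 12
j=3,n=3: not 3>3, c = 12+3 = 15
j=3,n=4: not 3>4, c = 15+3 = 18
j=3,n=5: not 3>5, c = 18+3 = 21
j=3,n=6: not 3>6, c = 21+3 = 24
j=4,n=3: 4>3, c = 24+1 = 25
j=4,n=4: not 4>4, c = 25+3 = 28
j=4,n=5: not 4>5, c = 28+3 = 31
j=4,n=6: not 4>6, c = 31+3 = 34
j=5,n=3: 5>3, c = 34+2 = 36
j=5,n=4: 5>4, c = 36+1 = 37
j=5,n=5: not 5>5, c = 37+3 = 40
j=5,n=6: not 5>6, c = 40+3 = 43
j=6,n=3: 6>3, c = 43+3 = 46
j=6,n=4: 6>4, c = 46+2 = 48
j=6,n=5: 6>5, c = 48+1 = 49
j=6,n=6: not 6>6, c = 49+3 = 52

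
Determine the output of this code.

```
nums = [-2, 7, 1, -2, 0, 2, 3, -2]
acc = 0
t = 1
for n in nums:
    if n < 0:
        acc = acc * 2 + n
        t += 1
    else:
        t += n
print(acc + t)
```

3

n=-2: <0, acc = 0*2+(-2) = -2; t=2
n=7: not <0; t=9
n=1: not <0; t=10
n=-2: <0, acc = (-2)*2+(-2) = -6; t=11
n=0: not <0; t=11
n=2: not <0; t=13
n=3: not <0; t=16
n=-2: <0, acc = (-6)*2+(-2) = -14; t=17
acc+t = (-14)+17 = 3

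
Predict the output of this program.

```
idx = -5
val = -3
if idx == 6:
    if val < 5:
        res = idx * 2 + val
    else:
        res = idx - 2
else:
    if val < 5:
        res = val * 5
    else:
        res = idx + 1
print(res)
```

idx=-5, val=-3
idx == 6 is False; val < 5 is True
→ res = val * 5 = -15

-15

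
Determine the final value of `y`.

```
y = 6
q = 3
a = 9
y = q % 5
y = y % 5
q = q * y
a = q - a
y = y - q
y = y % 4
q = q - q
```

2

y = 3%5 = 3
y = 3%5 = 3
q = 3*3 = 9
a = 9-9 = 0
y = 3-9 = -6
y = (-6)%4 = 2
q = 9-9 = 0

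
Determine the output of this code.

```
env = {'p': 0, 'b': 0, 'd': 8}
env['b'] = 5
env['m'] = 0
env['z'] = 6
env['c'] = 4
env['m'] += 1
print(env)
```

env['b'] = 5 → {'p': 0, 'b': 5, 'd': 8}
env['m'] = 0 → {'p': 0, 'b': 5, 'd': 8, 'm': 0}
env['z'] = 6 → {'p': 0, 'b': 5, 'd': 8, 'm': 0, 'z': 6}
env['c'] = 4 → {'p': 0, 'b': 5, 'd': 8, 'm': 0, 'z': 6, 'c': 4}
env['m'] = 0+1 = 1 → {'p': 0, 'b': 5, 'd': 8, 'm': 1, 'z': 6, 'c': 4}

{'p': 0, 'b': 5, 'd': 8, 'm': 1, 'z': 6, 'c': 4}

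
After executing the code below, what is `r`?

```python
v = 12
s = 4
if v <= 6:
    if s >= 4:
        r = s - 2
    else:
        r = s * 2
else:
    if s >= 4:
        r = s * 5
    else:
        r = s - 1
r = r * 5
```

100

v=12, s=4
v <= 6 is False; s >= 4 is True
→ r = s * 5 = 20
r = 20*5 = 100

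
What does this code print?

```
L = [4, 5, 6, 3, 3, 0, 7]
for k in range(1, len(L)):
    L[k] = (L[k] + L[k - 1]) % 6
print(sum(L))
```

20

k=1: L[1] = (5+4)%6 = 3 → [4, 3, 6, 3, 3, 0, 7]
k=2: L[2] = (6+3)%6 = 3 → [4, 3, 3, 3, 3, 0, 7]
k=3: L[3] = (3+3)%6 = 0 → [4, 3, 3, 0, 3, 0, 7]
k=4: L[4] = (3+0)%6 = 3 → [4, 3, 3, 0, 3, 0, 7]
k=5: L[5] = (0+3)%6 = 3 → [4, 3, 3, 0, 3, 3, 7]
k=6: L[6] = (7+3)%6 = 4 → [4, 3, 3, 0, 3, 3, 4]
sum = 20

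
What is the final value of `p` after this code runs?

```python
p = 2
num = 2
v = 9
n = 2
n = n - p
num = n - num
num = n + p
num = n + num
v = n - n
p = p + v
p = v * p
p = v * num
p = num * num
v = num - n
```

n = 2-2 = 0
num = 0-2 = -2
num = 0+2 = 2
num = 0+2 = 2
v = 0-0 = 0
p = 2+0 = 2
p = 0*2 = 0
p = 0*2 = 0
p = 2*2 = 4
v = 2-0 = 2

4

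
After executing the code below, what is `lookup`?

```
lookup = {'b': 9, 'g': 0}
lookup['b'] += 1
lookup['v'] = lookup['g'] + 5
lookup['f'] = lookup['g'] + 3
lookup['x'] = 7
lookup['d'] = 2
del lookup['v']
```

{'b': 10, 'g': 0, 'f': 3, 'x': 7, 'd': 2}

lookup['b'] = 9+1 = 10 → {'b': 10, 'g': 0}
lookup['v'] = lookup['g']+5 = 5 → {'b': 10, 'g': 0, 'v': 5}
lookup['f'] = lookup['g']+3 = 3 → {'b': 10, 'g': 0, 'v': 5, 'f': 3}
lookup['x'] = 7 → {'b': 10, 'g': 0, 'v': 5, 'f': 3, 'x': 7}
lookup['d'] = 2 → {'b': 10, 'g': 0, 'v': 5, 'f': 3, 'x': 7, 'd': 2}
del 'v' → {'b': 10, 'g': 0, 'f': 3, 'x': 7, 'd': 2}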